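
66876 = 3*22292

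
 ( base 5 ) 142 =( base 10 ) 47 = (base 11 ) 43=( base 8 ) 57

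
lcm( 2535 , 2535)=2535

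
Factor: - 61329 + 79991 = 2^1*7^1*31^1*43^1 = 18662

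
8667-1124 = 7543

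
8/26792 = 1/3349 = 0.00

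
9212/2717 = 3+1061/2717 = 3.39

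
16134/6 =2689=   2689.00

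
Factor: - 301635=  - 3^2*5^1*6703^1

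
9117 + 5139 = 14256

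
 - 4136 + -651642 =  - 655778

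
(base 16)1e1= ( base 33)EJ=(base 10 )481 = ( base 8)741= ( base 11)3A8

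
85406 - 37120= 48286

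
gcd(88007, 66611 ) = 1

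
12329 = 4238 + 8091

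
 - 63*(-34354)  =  2164302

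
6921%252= 117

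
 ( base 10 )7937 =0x1F01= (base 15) 2542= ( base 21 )HKK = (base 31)881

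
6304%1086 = 874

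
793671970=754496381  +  39175589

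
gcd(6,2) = 2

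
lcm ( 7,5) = 35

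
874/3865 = 874/3865 = 0.23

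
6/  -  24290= - 1 + 12142/12145 = - 0.00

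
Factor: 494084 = 2^2 * 149^1*829^1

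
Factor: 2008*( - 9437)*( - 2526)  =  2^4 * 3^1*251^1*421^1*9437^1 = 47866426896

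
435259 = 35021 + 400238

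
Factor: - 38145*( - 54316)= 2^2*3^1 * 5^1*37^1*367^1* 2543^1= 2071883820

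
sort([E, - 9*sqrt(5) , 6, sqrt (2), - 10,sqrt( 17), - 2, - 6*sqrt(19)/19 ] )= [ - 9*sqrt(5), - 10, - 2, - 6*sqrt(19) /19,sqrt(2),E,sqrt(17), 6 ] 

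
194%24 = 2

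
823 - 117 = 706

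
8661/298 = 29 + 19/298= 29.06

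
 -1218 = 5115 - 6333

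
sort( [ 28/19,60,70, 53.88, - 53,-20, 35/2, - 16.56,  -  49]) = [-53,  -  49 ,-20, - 16.56, 28/19 , 35/2,53.88, 60, 70 ]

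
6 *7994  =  47964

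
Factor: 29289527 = 269^1*108883^1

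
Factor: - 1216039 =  - 11^1*227^1*487^1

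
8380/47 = 8380/47 = 178.30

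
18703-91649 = -72946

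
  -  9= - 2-7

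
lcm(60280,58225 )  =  5123800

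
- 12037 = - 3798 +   -  8239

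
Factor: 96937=31^1 * 53^1*59^1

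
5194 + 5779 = 10973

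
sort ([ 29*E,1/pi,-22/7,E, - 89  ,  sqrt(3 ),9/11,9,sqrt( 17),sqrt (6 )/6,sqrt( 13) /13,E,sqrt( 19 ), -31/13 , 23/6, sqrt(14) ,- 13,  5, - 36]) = [-89,-36, - 13,-22/7,-31/13,sqrt( 13)/13,1/pi, sqrt(6 )/6,9/11,sqrt(3),E, E,sqrt (14 ), 23/6, sqrt( 17),sqrt(19),5,  9, 29*E] 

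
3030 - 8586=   -  5556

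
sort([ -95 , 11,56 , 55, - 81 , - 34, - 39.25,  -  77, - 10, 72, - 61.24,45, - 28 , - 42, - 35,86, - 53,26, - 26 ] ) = [ - 95,- 81  , - 77 , - 61.24, - 53,  -  42,-39.25, - 35,- 34, - 28, - 26, - 10,11,26,  45 , 55,56,  72 , 86 ]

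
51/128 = 51/128 = 0.40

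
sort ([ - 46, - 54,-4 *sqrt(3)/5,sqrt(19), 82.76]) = [ - 54, - 46, - 4*sqrt( 3) /5, sqrt ( 19),82.76] 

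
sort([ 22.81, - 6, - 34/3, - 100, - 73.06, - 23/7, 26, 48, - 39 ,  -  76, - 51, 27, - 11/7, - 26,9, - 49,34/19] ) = [ - 100, - 76, - 73.06, - 51,-49 , - 39, - 26 , - 34/3, - 6,- 23/7, - 11/7,34/19, 9,  22.81, 26, 27, 48]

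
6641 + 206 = 6847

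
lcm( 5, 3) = 15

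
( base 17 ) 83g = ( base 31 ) 2en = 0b100101001011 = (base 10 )2379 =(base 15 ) a89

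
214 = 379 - 165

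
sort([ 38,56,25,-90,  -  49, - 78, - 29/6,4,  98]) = [- 90, - 78, - 49, - 29/6, 4, 25,38, 56,98 ] 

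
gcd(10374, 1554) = 42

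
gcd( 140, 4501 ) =7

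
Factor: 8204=2^2*7^1*293^1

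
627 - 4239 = -3612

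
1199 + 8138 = 9337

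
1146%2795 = 1146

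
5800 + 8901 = 14701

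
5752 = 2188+3564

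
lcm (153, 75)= 3825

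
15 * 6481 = 97215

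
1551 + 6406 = 7957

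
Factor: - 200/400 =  - 1/2 = - 2^( - 1) 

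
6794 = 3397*2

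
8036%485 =276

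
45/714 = 15/238= 0.06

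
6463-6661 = - 198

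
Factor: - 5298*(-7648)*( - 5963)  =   - 241615417152= -2^6*3^1*67^1*89^1 * 239^1*883^1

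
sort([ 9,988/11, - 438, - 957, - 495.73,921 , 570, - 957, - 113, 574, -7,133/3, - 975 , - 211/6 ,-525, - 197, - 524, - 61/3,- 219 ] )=[ - 975, - 957,-957, - 525, - 524,-495.73, - 438, - 219, - 197, - 113,-211/6,  -  61/3, - 7, 9, 133/3, 988/11, 570, 574,921]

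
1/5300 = 1/5300 = 0.00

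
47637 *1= 47637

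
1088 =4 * 272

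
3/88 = 3/88 = 0.03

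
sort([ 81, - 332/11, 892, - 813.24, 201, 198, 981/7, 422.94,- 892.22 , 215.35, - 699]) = [ - 892.22, - 813.24, - 699, - 332/11,81, 981/7,198, 201, 215.35, 422.94, 892]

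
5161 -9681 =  - 4520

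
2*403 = 806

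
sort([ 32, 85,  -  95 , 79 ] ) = [ - 95, 32,  79,  85]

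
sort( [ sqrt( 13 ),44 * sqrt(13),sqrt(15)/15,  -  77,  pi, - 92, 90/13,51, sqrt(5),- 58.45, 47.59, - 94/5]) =[ - 92,  -  77 ,-58.45,- 94/5, sqrt(15)/15, sqrt( 5 ), pi, sqrt(13), 90/13,  47.59, 51, 44 *sqrt( 13 ) ]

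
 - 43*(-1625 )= 69875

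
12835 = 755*17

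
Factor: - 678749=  - 678749^1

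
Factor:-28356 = -2^2 * 3^1*17^1*139^1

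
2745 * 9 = 24705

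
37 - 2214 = - 2177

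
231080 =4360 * 53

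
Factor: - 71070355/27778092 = - 2^(-2)*3^( - 1)*5^1*19^1*457^1*1637^1*2314841^( - 1)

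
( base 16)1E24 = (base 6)55420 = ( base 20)J5G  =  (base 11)5885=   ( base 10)7716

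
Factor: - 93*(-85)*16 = 126480 = 2^4*3^1*5^1*17^1* 31^1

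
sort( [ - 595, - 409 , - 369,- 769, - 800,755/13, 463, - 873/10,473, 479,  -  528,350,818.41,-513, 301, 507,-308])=[ - 800 ,  -  769,-595 ,-528, - 513,  -  409, - 369, - 308, - 873/10, 755/13,301,350,463, 473,479, 507,  818.41]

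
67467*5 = 337335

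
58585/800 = 11717/160 =73.23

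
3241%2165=1076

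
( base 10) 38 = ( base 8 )46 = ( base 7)53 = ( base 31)17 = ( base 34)14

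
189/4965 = 63/1655  =  0.04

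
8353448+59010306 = 67363754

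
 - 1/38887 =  - 1/38887 = - 0.00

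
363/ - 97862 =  - 1+97499/97862 = - 0.00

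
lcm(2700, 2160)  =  10800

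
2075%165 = 95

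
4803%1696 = 1411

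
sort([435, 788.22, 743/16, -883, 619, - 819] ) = [  -  883, - 819, 743/16, 435, 619, 788.22 ] 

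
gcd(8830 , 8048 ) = 2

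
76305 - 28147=48158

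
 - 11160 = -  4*2790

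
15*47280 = 709200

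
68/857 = 68/857 = 0.08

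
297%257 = 40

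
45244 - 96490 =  - 51246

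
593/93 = 593/93 = 6.38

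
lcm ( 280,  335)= 18760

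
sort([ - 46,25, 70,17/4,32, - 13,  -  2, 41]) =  [ - 46,- 13, - 2,17/4,25, 32, 41, 70]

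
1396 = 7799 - 6403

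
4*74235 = 296940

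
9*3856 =34704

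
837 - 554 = 283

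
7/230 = 7/230 = 0.03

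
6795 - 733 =6062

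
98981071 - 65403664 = 33577407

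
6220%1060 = 920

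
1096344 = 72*15227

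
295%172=123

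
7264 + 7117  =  14381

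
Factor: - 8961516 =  - 2^2*3^4* 17^1*1627^1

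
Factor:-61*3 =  - 183  =  - 3^1* 61^1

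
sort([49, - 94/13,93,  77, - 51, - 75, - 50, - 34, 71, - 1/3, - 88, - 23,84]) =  [ - 88, - 75,- 51, - 50, - 34,-23, - 94/13,-1/3,  49,71, 77, 84,93] 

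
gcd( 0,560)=560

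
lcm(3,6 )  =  6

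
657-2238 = -1581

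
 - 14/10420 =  - 1  +  5203/5210   =  - 0.00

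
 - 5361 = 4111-9472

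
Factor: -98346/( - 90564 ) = 2^( - 1 )*37^1*443^1*7547^(-1 )=16391/15094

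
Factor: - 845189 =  - 17^1*83^1*599^1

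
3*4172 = 12516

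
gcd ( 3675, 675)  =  75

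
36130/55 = 7226/11=656.91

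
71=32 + 39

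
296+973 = 1269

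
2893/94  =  2893/94 =30.78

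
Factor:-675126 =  - 2^1 * 3^2 * 37507^1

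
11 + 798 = 809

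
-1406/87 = -17+ 73/87 = - 16.16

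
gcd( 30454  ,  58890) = 2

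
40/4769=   40/4769 =0.01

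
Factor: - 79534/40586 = -437/223 = - 19^1*23^1*223^(- 1)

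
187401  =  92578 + 94823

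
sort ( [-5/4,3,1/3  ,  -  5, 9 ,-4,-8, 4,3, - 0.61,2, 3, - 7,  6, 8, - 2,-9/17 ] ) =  [ - 8, - 7, - 5, - 4,  -  2, - 5/4, - 0.61, - 9/17,1/3,2,3,3,3,4, 6,8, 9 ] 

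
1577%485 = 122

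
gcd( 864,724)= 4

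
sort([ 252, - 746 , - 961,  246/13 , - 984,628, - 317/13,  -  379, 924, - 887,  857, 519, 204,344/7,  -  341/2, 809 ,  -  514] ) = [ - 984, - 961,- 887, - 746, - 514, - 379, - 341/2, - 317/13, 246/13,344/7, 204 , 252, 519, 628, 809 , 857,924]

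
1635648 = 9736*168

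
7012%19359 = 7012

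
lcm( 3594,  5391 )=10782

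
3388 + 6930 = 10318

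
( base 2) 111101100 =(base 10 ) 492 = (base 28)hg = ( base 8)754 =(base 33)eu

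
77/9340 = 77/9340 =0.01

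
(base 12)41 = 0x31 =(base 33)1G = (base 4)301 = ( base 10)49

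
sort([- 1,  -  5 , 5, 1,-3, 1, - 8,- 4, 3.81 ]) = [-8,-5 , - 4 ,- 3 ,  -  1,1 , 1,  3.81,  5]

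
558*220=122760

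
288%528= 288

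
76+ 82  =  158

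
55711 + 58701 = 114412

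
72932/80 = 911 + 13/20   =  911.65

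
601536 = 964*624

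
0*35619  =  0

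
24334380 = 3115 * 7812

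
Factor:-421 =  - 421^1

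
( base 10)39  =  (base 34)15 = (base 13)30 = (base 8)47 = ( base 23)1G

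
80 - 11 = 69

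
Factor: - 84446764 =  - 2^2*193^1*109387^1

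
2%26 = 2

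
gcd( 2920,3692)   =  4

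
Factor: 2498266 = 2^1*1249133^1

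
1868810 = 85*21986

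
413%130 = 23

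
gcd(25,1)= 1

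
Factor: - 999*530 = -2^1*3^3*5^1*37^1*53^1=-529470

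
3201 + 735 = 3936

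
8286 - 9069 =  - 783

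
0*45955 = 0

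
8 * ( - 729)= - 5832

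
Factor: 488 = 2^3 *61^1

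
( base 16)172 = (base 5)2440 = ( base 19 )109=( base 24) fa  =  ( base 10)370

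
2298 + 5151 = 7449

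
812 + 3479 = 4291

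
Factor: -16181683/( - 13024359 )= 3^( - 2 )*7^1*1447151^( - 1 )*2311669^1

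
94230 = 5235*18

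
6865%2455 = 1955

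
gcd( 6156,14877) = 513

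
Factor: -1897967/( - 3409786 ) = 2^ ( - 1) * 19^1*191^1*523^1 * 1704893^(  -  1 )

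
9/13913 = 9/13913 =0.00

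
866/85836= 433/42918 =0.01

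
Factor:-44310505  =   - 5^1*1259^1*7039^1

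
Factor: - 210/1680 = - 2^(-3) = - 1/8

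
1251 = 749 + 502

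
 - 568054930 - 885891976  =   - 1453946906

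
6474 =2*3237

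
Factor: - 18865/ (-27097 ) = 55/79 = 5^1*11^1*79^ ( - 1 ) 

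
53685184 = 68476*784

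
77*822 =63294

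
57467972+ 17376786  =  74844758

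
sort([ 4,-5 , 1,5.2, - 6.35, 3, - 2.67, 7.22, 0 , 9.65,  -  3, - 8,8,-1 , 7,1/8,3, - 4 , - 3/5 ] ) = [ - 8,-6.35, - 5, - 4,  -  3, - 2.67, - 1,  -  3/5  ,  0, 1/8  ,  1 , 3,3,4,5.2, 7, 7.22,8,9.65 ] 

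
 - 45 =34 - 79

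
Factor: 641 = 641^1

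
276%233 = 43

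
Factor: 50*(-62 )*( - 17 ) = 2^2*5^2*17^1*31^1=52700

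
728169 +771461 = 1499630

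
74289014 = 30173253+44115761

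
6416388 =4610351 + 1806037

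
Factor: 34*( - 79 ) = - 2^1*17^1*79^1 = - 2686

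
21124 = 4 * 5281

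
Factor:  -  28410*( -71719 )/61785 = 2^1*3^( - 1)*947^1  *1373^ (-1)*71719^1 = 135835786/4119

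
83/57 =83/57 = 1.46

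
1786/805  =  1786/805=2.22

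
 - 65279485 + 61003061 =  -4276424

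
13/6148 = 13/6148=0.00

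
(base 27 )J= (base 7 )25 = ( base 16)13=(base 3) 201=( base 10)19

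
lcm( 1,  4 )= 4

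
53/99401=53/99401 = 0.00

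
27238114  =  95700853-68462739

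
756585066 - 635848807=120736259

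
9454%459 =274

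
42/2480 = 21/1240 = 0.02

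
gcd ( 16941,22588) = 5647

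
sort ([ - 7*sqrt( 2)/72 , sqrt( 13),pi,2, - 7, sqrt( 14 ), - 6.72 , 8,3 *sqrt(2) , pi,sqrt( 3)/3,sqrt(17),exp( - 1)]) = [ - 7, -6.72  , - 7*sqrt( 2)/72,  exp( - 1 ),sqrt( 3)/3 , 2,pi, pi, sqrt( 13),sqrt(14 ) , sqrt( 17 ) , 3*sqrt(2),8 ]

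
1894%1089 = 805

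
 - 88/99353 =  - 88/99353= -0.00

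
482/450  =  1+16/225 = 1.07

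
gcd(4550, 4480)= 70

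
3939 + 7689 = 11628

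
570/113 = 5 + 5/113 = 5.04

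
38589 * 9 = 347301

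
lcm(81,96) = 2592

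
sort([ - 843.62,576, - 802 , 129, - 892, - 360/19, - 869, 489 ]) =[ - 892,- 869, - 843.62,  -  802, - 360/19, 129 , 489, 576] 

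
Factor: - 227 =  - 227^1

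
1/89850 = 1/89850 = 0.00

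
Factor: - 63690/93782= -3^1*5^1*11^1*13^(-1)*193^1*3607^ ( - 1) = - 31845/46891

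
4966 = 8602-3636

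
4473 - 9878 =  - 5405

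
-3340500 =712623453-715963953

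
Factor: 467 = 467^1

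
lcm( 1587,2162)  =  149178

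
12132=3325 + 8807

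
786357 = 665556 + 120801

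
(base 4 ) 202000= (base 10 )2176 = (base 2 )100010000000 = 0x880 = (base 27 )2QG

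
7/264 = 7/264 = 0.03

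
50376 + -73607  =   - 23231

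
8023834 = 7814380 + 209454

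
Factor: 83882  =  2^1*41941^1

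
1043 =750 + 293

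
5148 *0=0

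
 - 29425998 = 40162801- 69588799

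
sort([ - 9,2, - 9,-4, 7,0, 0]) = [ - 9 , - 9, - 4,0, 0,2 , 7]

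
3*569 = 1707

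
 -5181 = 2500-7681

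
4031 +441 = 4472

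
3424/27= 3424/27 = 126.81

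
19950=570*35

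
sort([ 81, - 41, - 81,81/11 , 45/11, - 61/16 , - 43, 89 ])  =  [ - 81 , - 43, - 41, - 61/16,45/11, 81/11 , 81,  89]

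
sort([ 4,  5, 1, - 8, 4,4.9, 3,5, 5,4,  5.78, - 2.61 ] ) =[ -8,- 2.61, 1,3,4, 4, 4, 4.9, 5, 5, 5, 5.78]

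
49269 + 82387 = 131656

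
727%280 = 167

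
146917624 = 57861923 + 89055701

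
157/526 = 157/526 = 0.30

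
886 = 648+238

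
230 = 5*46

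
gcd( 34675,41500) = 25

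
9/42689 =9/42689 = 0.00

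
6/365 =6/365 = 0.02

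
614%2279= 614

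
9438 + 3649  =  13087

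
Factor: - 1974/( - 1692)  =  2^( - 1)*3^( - 1 )*7^1= 7/6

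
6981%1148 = 93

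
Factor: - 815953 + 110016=  -  705937 = - 705937^1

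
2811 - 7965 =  - 5154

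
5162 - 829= 4333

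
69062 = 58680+10382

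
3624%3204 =420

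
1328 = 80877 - 79549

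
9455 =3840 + 5615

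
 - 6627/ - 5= 6627/5 = 1325.40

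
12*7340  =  88080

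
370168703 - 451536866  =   - 81368163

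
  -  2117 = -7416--5299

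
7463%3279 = 905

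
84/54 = 14/9 = 1.56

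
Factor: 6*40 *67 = 2^4*3^1 * 5^1*67^1 = 16080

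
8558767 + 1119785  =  9678552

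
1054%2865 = 1054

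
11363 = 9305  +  2058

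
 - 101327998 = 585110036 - 686438034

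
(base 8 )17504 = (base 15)2589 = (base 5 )224004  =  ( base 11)6017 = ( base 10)8004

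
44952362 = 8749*5138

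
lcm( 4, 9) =36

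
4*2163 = 8652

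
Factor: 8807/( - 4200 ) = -2^( - 3 ) * 3^(- 1)*5^(  -  2 )*7^(-1)*8807^1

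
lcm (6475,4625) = 32375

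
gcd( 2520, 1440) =360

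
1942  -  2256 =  - 314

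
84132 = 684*123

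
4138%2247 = 1891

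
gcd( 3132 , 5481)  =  783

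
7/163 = 7/163 = 0.04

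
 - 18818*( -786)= 14790948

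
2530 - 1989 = 541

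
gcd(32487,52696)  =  7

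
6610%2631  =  1348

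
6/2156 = 3/1078 = 0.00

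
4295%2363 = 1932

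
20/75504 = 5/18876 = 0.00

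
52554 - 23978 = 28576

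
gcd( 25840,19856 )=272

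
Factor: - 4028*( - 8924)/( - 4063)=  - 35945872/4063= - 2^4 * 17^( - 1 )*19^1*23^1 * 53^1*97^1 * 239^(  -  1) 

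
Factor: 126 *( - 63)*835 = - 2^1*3^4*5^1*7^2 * 167^1 = - 6628230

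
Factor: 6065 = 5^1*1213^1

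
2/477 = 2/477 = 0.00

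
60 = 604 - 544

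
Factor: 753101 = 29^1*25969^1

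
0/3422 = 0 = 0.00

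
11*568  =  6248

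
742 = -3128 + 3870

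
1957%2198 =1957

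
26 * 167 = 4342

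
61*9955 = 607255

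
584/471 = 584/471 = 1.24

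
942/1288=471/644 = 0.73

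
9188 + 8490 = 17678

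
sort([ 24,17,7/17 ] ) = [7/17,17, 24]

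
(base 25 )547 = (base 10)3232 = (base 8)6240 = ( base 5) 100412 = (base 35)2MC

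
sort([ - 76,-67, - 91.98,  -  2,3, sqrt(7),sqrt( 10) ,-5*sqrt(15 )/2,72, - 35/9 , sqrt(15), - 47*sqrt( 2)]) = [-91.98,-76, - 67  , - 47*sqrt ( 2),  -  5*sqrt( 15)/2, - 35/9, - 2, sqrt( 7),3,sqrt( 10), sqrt( 15), 72 ]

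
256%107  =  42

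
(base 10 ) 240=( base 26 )96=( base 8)360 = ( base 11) 1A9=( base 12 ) 180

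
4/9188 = 1/2297 =0.00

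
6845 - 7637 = -792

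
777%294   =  189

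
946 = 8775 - 7829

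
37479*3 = 112437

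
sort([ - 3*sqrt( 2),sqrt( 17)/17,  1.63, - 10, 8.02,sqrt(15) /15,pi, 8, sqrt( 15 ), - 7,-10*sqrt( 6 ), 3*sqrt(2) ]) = [-10*sqrt( 6), -10, - 7, - 3*sqrt( 2), sqrt( 17 )/17, sqrt( 15) /15,1.63,  pi,sqrt( 15 ),3*sqrt(2 ),  8, 8.02]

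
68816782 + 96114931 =164931713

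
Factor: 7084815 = 3^1* 5^1*19^1*24859^1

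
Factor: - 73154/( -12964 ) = 79/14 = 2^( - 1)*7^( - 1)*79^1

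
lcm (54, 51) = 918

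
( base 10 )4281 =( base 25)6l6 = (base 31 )4E3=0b1000010111001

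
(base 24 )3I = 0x5A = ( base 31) 2S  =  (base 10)90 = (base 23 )3l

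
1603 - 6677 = -5074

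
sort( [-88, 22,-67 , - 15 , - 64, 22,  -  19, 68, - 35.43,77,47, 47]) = [ - 88, - 67,-64,  -  35.43, - 19,-15, 22, 22,  47, 47,  68,77 ] 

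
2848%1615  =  1233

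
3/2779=3/2779 = 0.00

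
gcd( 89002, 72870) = 2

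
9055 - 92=8963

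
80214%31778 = 16658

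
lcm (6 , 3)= 6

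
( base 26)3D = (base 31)2T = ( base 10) 91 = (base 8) 133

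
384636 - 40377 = 344259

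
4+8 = 12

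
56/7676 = 14/1919 = 0.01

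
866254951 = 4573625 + 861681326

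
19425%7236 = 4953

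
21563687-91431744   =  -69868057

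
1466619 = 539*2721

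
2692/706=1346/353 = 3.81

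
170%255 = 170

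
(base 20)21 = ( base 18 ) 25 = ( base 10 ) 41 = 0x29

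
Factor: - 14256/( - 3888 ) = 3^( - 1 )*11^1=11/3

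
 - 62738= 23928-86666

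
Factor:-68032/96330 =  - 34016/48165 = - 2^5*3^(-1)*5^( -1 )*13^(-2)*19^( - 1)*1063^1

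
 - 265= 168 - 433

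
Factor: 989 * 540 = 2^2 * 3^3*5^1*23^1*43^1  =  534060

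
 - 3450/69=- 50 = -50.00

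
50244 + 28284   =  78528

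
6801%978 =933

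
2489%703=380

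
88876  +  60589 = 149465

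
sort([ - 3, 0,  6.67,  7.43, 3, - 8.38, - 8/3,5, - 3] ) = [-8.38,-3 ,-3,-8/3,0, 3, 5, 6.67 , 7.43]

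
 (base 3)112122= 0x18b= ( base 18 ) 13H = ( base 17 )164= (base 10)395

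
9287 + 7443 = 16730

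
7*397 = 2779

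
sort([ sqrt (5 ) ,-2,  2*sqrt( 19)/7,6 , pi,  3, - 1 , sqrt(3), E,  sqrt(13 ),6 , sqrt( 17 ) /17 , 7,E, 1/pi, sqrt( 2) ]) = [ -2, - 1, sqrt( 17 )/17 , 1/pi,2 * sqrt (19)/7, sqrt( 2 ),sqrt(3 ),  sqrt( 5 ),E , E , 3,pi,sqrt (13 ), 6,6,  7]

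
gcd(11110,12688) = 2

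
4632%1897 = 838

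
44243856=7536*5871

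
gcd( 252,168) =84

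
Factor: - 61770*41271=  - 2^1*3^2 * 5^1*29^1*71^1*13757^1  =  - 2549309670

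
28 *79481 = 2225468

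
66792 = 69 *968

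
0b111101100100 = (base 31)433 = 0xF64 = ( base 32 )3r4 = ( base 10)3940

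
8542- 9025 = -483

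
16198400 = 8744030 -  - 7454370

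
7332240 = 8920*822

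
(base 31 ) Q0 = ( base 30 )QQ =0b1100100110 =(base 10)806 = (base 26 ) 150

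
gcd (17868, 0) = 17868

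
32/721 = 32/721 = 0.04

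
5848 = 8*731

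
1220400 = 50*24408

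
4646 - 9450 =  - 4804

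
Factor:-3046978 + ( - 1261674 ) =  - 4308652 =- 2^2 * 59^1 * 18257^1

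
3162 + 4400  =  7562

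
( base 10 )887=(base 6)4035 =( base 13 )533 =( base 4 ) 31313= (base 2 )1101110111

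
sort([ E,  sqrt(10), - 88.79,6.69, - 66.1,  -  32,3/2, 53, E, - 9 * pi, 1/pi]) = [-88.79,-66.1, - 32, - 9 *pi, 1/pi, 3/2, E, E,sqrt(10), 6.69, 53]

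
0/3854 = 0 = 0.00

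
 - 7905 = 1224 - 9129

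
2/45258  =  1/22629 = 0.00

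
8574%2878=2818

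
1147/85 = 1147/85 = 13.49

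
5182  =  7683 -2501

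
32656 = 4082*8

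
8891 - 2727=6164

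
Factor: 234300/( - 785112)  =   - 19525/65426   =  - 2^( - 1 )*5^2*11^1*71^1*32713^( - 1)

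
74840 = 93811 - 18971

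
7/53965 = 7/53965 = 0.00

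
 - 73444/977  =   - 76 + 808/977 = -75.17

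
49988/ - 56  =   - 12497/14 = - 892.64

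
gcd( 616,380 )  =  4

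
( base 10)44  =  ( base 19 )26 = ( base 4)230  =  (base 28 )1G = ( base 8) 54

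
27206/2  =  13603 = 13603.00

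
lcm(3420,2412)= 229140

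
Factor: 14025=3^1* 5^2 * 11^1 * 17^1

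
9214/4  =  2303 + 1/2 = 2303.50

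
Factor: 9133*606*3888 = 2^5*3^6 * 101^1*9133^1 = 21518517024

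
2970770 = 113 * 26290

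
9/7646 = 9/7646 = 0.00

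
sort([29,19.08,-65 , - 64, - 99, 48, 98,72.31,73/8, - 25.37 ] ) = [-99,-65,-64,-25.37, 73/8 , 19.08,29 , 48,72.31, 98]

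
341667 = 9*37963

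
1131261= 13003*87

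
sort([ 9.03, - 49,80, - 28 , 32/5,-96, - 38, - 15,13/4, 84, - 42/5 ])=[-96, - 49,- 38, - 28, - 15, - 42/5 , 13/4,32/5, 9.03,80, 84 ]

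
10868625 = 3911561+6957064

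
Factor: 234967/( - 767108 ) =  - 2^( - 2 )*17^( - 1 )*29^( - 1 )*389^( - 1)*234967^1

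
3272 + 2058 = 5330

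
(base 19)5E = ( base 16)6d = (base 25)49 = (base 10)109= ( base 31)3G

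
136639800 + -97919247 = 38720553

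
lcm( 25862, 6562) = 439654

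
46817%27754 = 19063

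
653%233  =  187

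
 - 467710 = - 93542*5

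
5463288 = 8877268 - 3413980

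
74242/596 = 37121/298=124.57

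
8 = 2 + 6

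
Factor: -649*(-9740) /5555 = 2^2*  59^1*101^( - 1 ) * 487^1 = 114932/101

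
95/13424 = 95/13424=0.01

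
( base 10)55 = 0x37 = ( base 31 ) 1O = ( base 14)3d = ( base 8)67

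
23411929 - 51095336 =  -27683407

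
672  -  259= 413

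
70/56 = 5/4 = 1.25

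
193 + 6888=7081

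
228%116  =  112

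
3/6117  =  1/2039 = 0.00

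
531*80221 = 42597351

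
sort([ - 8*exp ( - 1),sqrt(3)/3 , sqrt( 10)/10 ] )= [-8*exp( - 1),sqrt( 10 ) /10,sqrt( 3 ) /3 ] 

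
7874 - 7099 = 775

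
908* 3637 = 3302396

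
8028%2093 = 1749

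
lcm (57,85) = 4845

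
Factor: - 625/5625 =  - 3^( - 2)= - 1/9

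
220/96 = 55/24 = 2.29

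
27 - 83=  - 56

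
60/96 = 5/8 = 0.62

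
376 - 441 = -65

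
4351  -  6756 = -2405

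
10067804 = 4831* 2084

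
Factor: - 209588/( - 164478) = 2^1*3^( - 1)*79^( - 1)*151^1 = 302/237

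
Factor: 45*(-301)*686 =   -  9291870 =- 2^1 * 3^2*5^1*7^4* 43^1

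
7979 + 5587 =13566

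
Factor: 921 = 3^1*307^1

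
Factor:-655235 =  - 5^1*7^1*97^1*193^1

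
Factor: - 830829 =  - 3^1*23^1*12041^1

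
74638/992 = 37319/496 = 75.24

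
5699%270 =29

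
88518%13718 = 6210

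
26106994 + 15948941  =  42055935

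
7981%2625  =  106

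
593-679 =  -86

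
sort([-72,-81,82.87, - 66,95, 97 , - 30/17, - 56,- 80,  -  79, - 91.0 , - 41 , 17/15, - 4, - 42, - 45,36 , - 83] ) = [ - 91.0,- 83 , - 81, - 80, - 79, - 72, - 66, - 56, - 45, - 42, - 41, - 4, - 30/17, 17/15, 36,82.87,95 , 97]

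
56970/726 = 78  +  57/121 = 78.47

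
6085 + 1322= 7407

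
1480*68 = 100640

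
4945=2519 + 2426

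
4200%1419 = 1362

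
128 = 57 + 71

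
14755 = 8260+6495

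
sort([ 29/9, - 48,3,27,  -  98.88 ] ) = [ - 98.88, - 48,3,29/9, 27] 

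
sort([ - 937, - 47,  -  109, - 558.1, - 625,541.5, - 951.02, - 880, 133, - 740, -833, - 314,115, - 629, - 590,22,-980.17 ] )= [ - 980.17, - 951.02, - 937,-880, - 833, - 740, - 629, - 625,- 590, - 558.1, - 314, -109 ,-47, 22,115, 133, 541.5 ] 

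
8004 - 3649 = 4355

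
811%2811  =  811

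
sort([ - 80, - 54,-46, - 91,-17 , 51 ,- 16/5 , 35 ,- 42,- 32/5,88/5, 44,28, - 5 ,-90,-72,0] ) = [-91,  -  90, - 80, - 72,  -  54,-46, - 42, - 17, - 32/5, - 5,-16/5, 0, 88/5,28,35 , 44 , 51]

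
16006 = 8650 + 7356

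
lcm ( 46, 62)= 1426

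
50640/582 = 8440/97 = 87.01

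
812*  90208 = 73248896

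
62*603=37386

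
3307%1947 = 1360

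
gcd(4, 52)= 4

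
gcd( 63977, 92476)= 1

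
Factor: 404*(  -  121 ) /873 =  - 2^2*3^(-2) * 11^2*97^( - 1 )*101^1 =- 48884/873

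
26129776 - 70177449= -44047673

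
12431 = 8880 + 3551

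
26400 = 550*48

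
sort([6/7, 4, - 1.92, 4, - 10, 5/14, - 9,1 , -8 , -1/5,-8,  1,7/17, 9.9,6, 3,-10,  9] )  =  [-10, - 10, - 9, - 8,  -  8, - 1.92, - 1/5, 5/14,7/17, 6/7,  1 , 1, 3,  4, 4, 6,9, 9.9]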